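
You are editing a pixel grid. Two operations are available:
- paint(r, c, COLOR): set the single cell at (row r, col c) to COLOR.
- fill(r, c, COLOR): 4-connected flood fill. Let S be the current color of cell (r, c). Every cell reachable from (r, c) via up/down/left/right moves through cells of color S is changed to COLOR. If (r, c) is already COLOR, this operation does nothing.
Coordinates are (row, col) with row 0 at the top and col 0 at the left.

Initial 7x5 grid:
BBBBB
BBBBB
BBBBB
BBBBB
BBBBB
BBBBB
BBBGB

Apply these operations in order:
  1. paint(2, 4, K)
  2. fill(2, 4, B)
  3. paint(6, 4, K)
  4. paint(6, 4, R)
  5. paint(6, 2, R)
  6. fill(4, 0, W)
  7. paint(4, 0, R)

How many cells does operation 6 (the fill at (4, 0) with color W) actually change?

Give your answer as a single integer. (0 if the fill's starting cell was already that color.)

Answer: 32

Derivation:
After op 1 paint(2,4,K):
BBBBB
BBBBB
BBBBK
BBBBB
BBBBB
BBBBB
BBBGB
After op 2 fill(2,4,B) [1 cells changed]:
BBBBB
BBBBB
BBBBB
BBBBB
BBBBB
BBBBB
BBBGB
After op 3 paint(6,4,K):
BBBBB
BBBBB
BBBBB
BBBBB
BBBBB
BBBBB
BBBGK
After op 4 paint(6,4,R):
BBBBB
BBBBB
BBBBB
BBBBB
BBBBB
BBBBB
BBBGR
After op 5 paint(6,2,R):
BBBBB
BBBBB
BBBBB
BBBBB
BBBBB
BBBBB
BBRGR
After op 6 fill(4,0,W) [32 cells changed]:
WWWWW
WWWWW
WWWWW
WWWWW
WWWWW
WWWWW
WWRGR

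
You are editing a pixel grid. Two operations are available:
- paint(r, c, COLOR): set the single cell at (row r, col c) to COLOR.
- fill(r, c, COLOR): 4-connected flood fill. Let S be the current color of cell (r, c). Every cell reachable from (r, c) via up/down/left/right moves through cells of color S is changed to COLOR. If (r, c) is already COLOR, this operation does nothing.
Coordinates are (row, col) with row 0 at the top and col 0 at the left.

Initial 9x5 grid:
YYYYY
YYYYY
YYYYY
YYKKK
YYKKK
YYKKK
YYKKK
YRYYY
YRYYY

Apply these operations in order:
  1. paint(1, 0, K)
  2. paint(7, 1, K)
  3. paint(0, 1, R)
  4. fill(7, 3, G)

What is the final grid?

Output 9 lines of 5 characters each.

Answer: YRYYY
KYYYY
YYYYY
YYKKK
YYKKK
YYKKK
YYKKK
YKGGG
YRGGG

Derivation:
After op 1 paint(1,0,K):
YYYYY
KYYYY
YYYYY
YYKKK
YYKKK
YYKKK
YYKKK
YRYYY
YRYYY
After op 2 paint(7,1,K):
YYYYY
KYYYY
YYYYY
YYKKK
YYKKK
YYKKK
YYKKK
YKYYY
YRYYY
After op 3 paint(0,1,R):
YRYYY
KYYYY
YYYYY
YYKKK
YYKKK
YYKKK
YYKKK
YKYYY
YRYYY
After op 4 fill(7,3,G) [6 cells changed]:
YRYYY
KYYYY
YYYYY
YYKKK
YYKKK
YYKKK
YYKKK
YKGGG
YRGGG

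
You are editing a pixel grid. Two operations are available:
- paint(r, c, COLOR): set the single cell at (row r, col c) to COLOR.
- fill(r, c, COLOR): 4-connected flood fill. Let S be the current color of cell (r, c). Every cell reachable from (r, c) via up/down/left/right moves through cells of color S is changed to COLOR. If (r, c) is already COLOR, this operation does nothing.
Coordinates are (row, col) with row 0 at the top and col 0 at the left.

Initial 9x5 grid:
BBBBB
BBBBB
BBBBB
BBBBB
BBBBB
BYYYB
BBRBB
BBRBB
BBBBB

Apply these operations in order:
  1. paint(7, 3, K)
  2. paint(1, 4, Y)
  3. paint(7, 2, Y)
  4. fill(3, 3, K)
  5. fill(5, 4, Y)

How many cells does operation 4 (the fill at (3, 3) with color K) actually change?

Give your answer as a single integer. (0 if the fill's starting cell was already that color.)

After op 1 paint(7,3,K):
BBBBB
BBBBB
BBBBB
BBBBB
BBBBB
BYYYB
BBRBB
BBRKB
BBBBB
After op 2 paint(1,4,Y):
BBBBB
BBBBY
BBBBB
BBBBB
BBBBB
BYYYB
BBRBB
BBRKB
BBBBB
After op 3 paint(7,2,Y):
BBBBB
BBBBY
BBBBB
BBBBB
BBBBB
BYYYB
BBRBB
BBYKB
BBBBB
After op 4 fill(3,3,K) [38 cells changed]:
KKKKK
KKKKY
KKKKK
KKKKK
KKKKK
KYYYK
KKRKK
KKYKK
KKKKK

Answer: 38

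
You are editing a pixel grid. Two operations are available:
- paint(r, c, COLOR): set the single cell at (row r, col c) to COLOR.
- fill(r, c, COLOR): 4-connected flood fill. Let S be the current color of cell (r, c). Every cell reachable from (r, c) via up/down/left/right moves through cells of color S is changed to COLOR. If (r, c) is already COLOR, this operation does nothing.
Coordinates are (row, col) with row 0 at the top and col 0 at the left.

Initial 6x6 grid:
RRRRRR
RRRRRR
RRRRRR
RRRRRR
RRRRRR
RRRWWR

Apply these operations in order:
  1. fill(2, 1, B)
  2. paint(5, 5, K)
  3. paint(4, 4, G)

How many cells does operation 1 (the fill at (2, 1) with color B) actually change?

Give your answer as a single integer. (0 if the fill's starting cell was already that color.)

After op 1 fill(2,1,B) [34 cells changed]:
BBBBBB
BBBBBB
BBBBBB
BBBBBB
BBBBBB
BBBWWB

Answer: 34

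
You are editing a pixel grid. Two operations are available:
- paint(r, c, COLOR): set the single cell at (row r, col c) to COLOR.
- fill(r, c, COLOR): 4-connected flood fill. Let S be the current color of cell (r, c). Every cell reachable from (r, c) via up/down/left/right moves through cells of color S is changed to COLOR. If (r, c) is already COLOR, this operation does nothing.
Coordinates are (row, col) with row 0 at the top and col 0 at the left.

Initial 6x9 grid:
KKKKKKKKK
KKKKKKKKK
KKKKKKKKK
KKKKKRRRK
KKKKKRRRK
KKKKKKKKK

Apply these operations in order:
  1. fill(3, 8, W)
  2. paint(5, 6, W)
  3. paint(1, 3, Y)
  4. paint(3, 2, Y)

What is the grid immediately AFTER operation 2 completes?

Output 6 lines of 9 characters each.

After op 1 fill(3,8,W) [48 cells changed]:
WWWWWWWWW
WWWWWWWWW
WWWWWWWWW
WWWWWRRRW
WWWWWRRRW
WWWWWWWWW
After op 2 paint(5,6,W):
WWWWWWWWW
WWWWWWWWW
WWWWWWWWW
WWWWWRRRW
WWWWWRRRW
WWWWWWWWW

Answer: WWWWWWWWW
WWWWWWWWW
WWWWWWWWW
WWWWWRRRW
WWWWWRRRW
WWWWWWWWW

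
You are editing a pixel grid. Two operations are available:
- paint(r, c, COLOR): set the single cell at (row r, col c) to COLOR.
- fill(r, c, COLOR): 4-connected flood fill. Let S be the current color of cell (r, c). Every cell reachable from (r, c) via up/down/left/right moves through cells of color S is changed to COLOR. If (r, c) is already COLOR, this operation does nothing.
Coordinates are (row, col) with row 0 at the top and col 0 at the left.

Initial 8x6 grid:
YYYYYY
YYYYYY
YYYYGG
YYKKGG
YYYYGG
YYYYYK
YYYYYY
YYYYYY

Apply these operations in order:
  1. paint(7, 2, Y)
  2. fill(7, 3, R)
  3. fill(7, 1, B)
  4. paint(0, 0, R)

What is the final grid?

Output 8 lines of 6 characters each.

After op 1 paint(7,2,Y):
YYYYYY
YYYYYY
YYYYGG
YYKKGG
YYYYGG
YYYYYK
YYYYYY
YYYYYY
After op 2 fill(7,3,R) [39 cells changed]:
RRRRRR
RRRRRR
RRRRGG
RRKKGG
RRRRGG
RRRRRK
RRRRRR
RRRRRR
After op 3 fill(7,1,B) [39 cells changed]:
BBBBBB
BBBBBB
BBBBGG
BBKKGG
BBBBGG
BBBBBK
BBBBBB
BBBBBB
After op 4 paint(0,0,R):
RBBBBB
BBBBBB
BBBBGG
BBKKGG
BBBBGG
BBBBBK
BBBBBB
BBBBBB

Answer: RBBBBB
BBBBBB
BBBBGG
BBKKGG
BBBBGG
BBBBBK
BBBBBB
BBBBBB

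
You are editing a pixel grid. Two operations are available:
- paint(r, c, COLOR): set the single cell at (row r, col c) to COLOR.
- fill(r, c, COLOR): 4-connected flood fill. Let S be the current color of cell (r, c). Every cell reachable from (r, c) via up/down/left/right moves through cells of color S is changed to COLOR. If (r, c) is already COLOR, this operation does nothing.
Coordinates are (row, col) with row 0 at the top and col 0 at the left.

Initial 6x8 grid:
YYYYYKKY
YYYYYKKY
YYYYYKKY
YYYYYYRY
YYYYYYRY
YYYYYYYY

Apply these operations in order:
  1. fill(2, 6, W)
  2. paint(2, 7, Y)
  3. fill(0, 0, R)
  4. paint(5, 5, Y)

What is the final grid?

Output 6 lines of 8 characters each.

Answer: RRRRRWWR
RRRRRWWR
RRRRRWWR
RRRRRRRR
RRRRRRRR
RRRRRYRR

Derivation:
After op 1 fill(2,6,W) [6 cells changed]:
YYYYYWWY
YYYYYWWY
YYYYYWWY
YYYYYYRY
YYYYYYRY
YYYYYYYY
After op 2 paint(2,7,Y):
YYYYYWWY
YYYYYWWY
YYYYYWWY
YYYYYYRY
YYYYYYRY
YYYYYYYY
After op 3 fill(0,0,R) [40 cells changed]:
RRRRRWWR
RRRRRWWR
RRRRRWWR
RRRRRRRR
RRRRRRRR
RRRRRRRR
After op 4 paint(5,5,Y):
RRRRRWWR
RRRRRWWR
RRRRRWWR
RRRRRRRR
RRRRRRRR
RRRRRYRR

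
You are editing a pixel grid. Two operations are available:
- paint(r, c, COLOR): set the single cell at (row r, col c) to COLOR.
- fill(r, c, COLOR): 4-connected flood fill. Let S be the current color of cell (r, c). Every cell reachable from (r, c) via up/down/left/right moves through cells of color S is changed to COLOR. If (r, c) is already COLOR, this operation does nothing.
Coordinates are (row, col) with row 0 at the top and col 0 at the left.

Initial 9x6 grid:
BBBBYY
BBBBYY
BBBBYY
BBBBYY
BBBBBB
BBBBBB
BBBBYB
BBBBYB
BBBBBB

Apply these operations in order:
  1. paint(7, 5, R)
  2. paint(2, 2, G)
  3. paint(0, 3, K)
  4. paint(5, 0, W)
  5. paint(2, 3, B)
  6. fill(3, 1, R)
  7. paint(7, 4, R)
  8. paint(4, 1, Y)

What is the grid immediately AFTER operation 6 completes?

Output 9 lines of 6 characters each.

Answer: RRRKYY
RRRRYY
RRGRYY
RRRRYY
RRRRRR
WRRRRR
RRRRYR
RRRRYR
RRRRRR

Derivation:
After op 1 paint(7,5,R):
BBBBYY
BBBBYY
BBBBYY
BBBBYY
BBBBBB
BBBBBB
BBBBYB
BBBBYR
BBBBBB
After op 2 paint(2,2,G):
BBBBYY
BBBBYY
BBGBYY
BBBBYY
BBBBBB
BBBBBB
BBBBYB
BBBBYR
BBBBBB
After op 3 paint(0,3,K):
BBBKYY
BBBBYY
BBGBYY
BBBBYY
BBBBBB
BBBBBB
BBBBYB
BBBBYR
BBBBBB
After op 4 paint(5,0,W):
BBBKYY
BBBBYY
BBGBYY
BBBBYY
BBBBBB
WBBBBB
BBBBYB
BBBBYR
BBBBBB
After op 5 paint(2,3,B):
BBBKYY
BBBBYY
BBGBYY
BBBBYY
BBBBBB
WBBBBB
BBBBYB
BBBBYR
BBBBBB
After op 6 fill(3,1,R) [40 cells changed]:
RRRKYY
RRRRYY
RRGRYY
RRRRYY
RRRRRR
WRRRRR
RRRRYR
RRRRYR
RRRRRR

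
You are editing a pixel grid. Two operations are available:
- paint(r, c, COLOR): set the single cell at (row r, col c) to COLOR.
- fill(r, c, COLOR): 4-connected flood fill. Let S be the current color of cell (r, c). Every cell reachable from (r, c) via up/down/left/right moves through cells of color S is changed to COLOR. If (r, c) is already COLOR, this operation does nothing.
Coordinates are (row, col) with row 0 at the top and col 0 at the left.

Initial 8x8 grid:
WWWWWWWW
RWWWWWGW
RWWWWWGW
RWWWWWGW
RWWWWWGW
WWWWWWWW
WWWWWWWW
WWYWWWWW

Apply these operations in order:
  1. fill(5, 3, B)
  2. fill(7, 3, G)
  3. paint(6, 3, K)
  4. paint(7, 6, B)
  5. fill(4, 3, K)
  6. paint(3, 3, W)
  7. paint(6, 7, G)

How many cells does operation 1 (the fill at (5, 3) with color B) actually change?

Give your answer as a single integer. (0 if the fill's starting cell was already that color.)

Answer: 55

Derivation:
After op 1 fill(5,3,B) [55 cells changed]:
BBBBBBBB
RBBBBBGB
RBBBBBGB
RBBBBBGB
RBBBBBGB
BBBBBBBB
BBBBBBBB
BBYBBBBB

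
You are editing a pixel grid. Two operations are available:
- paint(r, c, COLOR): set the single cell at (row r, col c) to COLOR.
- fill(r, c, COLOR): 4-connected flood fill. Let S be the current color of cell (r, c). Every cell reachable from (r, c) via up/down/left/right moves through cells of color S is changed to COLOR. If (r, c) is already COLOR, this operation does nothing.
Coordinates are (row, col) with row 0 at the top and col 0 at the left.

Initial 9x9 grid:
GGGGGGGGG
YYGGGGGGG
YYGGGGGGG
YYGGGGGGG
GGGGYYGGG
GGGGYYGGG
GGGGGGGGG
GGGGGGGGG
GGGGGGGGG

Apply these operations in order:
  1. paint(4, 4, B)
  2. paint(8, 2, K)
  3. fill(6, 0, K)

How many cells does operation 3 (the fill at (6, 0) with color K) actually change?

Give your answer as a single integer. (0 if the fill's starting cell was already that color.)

Answer: 70

Derivation:
After op 1 paint(4,4,B):
GGGGGGGGG
YYGGGGGGG
YYGGGGGGG
YYGGGGGGG
GGGGBYGGG
GGGGYYGGG
GGGGGGGGG
GGGGGGGGG
GGGGGGGGG
After op 2 paint(8,2,K):
GGGGGGGGG
YYGGGGGGG
YYGGGGGGG
YYGGGGGGG
GGGGBYGGG
GGGGYYGGG
GGGGGGGGG
GGGGGGGGG
GGKGGGGGG
After op 3 fill(6,0,K) [70 cells changed]:
KKKKKKKKK
YYKKKKKKK
YYKKKKKKK
YYKKKKKKK
KKKKBYKKK
KKKKYYKKK
KKKKKKKKK
KKKKKKKKK
KKKKKKKKK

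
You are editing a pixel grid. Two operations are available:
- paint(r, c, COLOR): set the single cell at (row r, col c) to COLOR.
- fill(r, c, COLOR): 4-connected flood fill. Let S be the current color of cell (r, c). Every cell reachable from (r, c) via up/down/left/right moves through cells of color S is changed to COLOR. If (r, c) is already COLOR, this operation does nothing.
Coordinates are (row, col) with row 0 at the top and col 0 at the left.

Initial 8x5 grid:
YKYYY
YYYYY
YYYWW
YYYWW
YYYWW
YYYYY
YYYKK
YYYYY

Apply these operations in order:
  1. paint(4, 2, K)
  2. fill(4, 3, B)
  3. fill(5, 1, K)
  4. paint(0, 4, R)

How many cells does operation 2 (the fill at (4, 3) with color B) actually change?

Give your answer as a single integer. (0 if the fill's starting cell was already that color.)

After op 1 paint(4,2,K):
YKYYY
YYYYY
YYYWW
YYYWW
YYKWW
YYYYY
YYYKK
YYYYY
After op 2 fill(4,3,B) [6 cells changed]:
YKYYY
YYYYY
YYYBB
YYYBB
YYKBB
YYYYY
YYYKK
YYYYY

Answer: 6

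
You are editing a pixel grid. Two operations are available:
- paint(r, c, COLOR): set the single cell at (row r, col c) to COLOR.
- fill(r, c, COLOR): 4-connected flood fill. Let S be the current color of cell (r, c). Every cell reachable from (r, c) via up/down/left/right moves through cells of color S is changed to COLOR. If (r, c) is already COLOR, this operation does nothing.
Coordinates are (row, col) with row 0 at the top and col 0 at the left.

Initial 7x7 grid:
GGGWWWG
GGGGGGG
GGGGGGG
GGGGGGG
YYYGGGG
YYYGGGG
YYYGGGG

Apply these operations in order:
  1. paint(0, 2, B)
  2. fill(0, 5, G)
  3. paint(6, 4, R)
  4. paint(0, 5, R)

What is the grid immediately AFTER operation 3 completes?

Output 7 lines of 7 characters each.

Answer: GGBGGGG
GGGGGGG
GGGGGGG
GGGGGGG
YYYGGGG
YYYGGGG
YYYGRGG

Derivation:
After op 1 paint(0,2,B):
GGBWWWG
GGGGGGG
GGGGGGG
GGGGGGG
YYYGGGG
YYYGGGG
YYYGGGG
After op 2 fill(0,5,G) [3 cells changed]:
GGBGGGG
GGGGGGG
GGGGGGG
GGGGGGG
YYYGGGG
YYYGGGG
YYYGGGG
After op 3 paint(6,4,R):
GGBGGGG
GGGGGGG
GGGGGGG
GGGGGGG
YYYGGGG
YYYGGGG
YYYGRGG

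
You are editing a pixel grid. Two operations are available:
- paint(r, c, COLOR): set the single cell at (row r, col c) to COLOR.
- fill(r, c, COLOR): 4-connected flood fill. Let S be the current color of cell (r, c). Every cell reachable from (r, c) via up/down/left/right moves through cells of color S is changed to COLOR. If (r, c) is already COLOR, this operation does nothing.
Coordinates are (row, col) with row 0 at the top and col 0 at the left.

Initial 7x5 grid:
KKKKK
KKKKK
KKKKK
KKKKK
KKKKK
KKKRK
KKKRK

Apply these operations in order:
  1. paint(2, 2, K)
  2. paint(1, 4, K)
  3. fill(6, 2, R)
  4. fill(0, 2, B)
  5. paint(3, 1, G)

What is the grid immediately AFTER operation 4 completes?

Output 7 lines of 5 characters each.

After op 1 paint(2,2,K):
KKKKK
KKKKK
KKKKK
KKKKK
KKKKK
KKKRK
KKKRK
After op 2 paint(1,4,K):
KKKKK
KKKKK
KKKKK
KKKKK
KKKKK
KKKRK
KKKRK
After op 3 fill(6,2,R) [33 cells changed]:
RRRRR
RRRRR
RRRRR
RRRRR
RRRRR
RRRRR
RRRRR
After op 4 fill(0,2,B) [35 cells changed]:
BBBBB
BBBBB
BBBBB
BBBBB
BBBBB
BBBBB
BBBBB

Answer: BBBBB
BBBBB
BBBBB
BBBBB
BBBBB
BBBBB
BBBBB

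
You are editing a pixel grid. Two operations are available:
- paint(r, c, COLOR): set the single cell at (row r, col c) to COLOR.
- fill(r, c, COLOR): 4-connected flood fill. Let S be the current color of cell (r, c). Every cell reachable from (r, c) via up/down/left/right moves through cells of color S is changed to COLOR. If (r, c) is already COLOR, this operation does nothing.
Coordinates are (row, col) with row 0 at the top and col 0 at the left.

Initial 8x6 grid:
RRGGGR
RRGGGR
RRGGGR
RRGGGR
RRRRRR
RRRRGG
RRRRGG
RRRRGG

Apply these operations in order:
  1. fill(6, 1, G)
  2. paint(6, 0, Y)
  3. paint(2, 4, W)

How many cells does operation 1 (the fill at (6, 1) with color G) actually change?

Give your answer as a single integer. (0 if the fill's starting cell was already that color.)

Answer: 30

Derivation:
After op 1 fill(6,1,G) [30 cells changed]:
GGGGGG
GGGGGG
GGGGGG
GGGGGG
GGGGGG
GGGGGG
GGGGGG
GGGGGG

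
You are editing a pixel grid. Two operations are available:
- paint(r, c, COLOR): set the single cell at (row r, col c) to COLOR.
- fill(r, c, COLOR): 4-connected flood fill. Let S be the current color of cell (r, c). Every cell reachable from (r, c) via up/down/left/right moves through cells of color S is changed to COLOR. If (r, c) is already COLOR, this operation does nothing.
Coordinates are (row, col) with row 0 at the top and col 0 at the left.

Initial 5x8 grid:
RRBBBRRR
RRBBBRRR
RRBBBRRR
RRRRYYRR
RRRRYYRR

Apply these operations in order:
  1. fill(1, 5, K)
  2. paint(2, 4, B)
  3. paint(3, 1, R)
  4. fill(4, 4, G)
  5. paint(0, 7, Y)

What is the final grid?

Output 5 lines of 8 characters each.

Answer: RRBBBKKY
RRBBBKKK
RRBBBKKK
RRRRGGKK
RRRRGGKK

Derivation:
After op 1 fill(1,5,K) [13 cells changed]:
RRBBBKKK
RRBBBKKK
RRBBBKKK
RRRRYYKK
RRRRYYKK
After op 2 paint(2,4,B):
RRBBBKKK
RRBBBKKK
RRBBBKKK
RRRRYYKK
RRRRYYKK
After op 3 paint(3,1,R):
RRBBBKKK
RRBBBKKK
RRBBBKKK
RRRRYYKK
RRRRYYKK
After op 4 fill(4,4,G) [4 cells changed]:
RRBBBKKK
RRBBBKKK
RRBBBKKK
RRRRGGKK
RRRRGGKK
After op 5 paint(0,7,Y):
RRBBBKKY
RRBBBKKK
RRBBBKKK
RRRRGGKK
RRRRGGKK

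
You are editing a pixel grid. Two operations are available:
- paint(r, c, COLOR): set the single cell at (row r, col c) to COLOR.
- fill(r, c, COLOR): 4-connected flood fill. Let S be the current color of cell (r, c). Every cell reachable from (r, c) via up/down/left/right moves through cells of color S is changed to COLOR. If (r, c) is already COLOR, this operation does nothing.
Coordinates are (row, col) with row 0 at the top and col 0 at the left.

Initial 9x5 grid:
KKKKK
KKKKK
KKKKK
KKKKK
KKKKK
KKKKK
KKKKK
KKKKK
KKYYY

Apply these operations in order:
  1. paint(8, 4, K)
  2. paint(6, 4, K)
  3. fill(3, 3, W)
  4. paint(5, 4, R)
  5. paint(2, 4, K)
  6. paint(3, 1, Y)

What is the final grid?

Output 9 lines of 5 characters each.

After op 1 paint(8,4,K):
KKKKK
KKKKK
KKKKK
KKKKK
KKKKK
KKKKK
KKKKK
KKKKK
KKYYK
After op 2 paint(6,4,K):
KKKKK
KKKKK
KKKKK
KKKKK
KKKKK
KKKKK
KKKKK
KKKKK
KKYYK
After op 3 fill(3,3,W) [43 cells changed]:
WWWWW
WWWWW
WWWWW
WWWWW
WWWWW
WWWWW
WWWWW
WWWWW
WWYYW
After op 4 paint(5,4,R):
WWWWW
WWWWW
WWWWW
WWWWW
WWWWW
WWWWR
WWWWW
WWWWW
WWYYW
After op 5 paint(2,4,K):
WWWWW
WWWWW
WWWWK
WWWWW
WWWWW
WWWWR
WWWWW
WWWWW
WWYYW
After op 6 paint(3,1,Y):
WWWWW
WWWWW
WWWWK
WYWWW
WWWWW
WWWWR
WWWWW
WWWWW
WWYYW

Answer: WWWWW
WWWWW
WWWWK
WYWWW
WWWWW
WWWWR
WWWWW
WWWWW
WWYYW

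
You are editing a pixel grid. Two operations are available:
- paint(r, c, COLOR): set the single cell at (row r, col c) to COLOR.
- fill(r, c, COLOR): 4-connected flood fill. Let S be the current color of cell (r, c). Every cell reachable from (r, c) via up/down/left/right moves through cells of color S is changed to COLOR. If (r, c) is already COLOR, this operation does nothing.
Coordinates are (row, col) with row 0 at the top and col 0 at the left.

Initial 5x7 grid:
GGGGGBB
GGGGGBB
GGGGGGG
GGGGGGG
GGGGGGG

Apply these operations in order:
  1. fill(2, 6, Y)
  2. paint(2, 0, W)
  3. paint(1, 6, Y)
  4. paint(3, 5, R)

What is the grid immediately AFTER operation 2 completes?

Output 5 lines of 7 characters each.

After op 1 fill(2,6,Y) [31 cells changed]:
YYYYYBB
YYYYYBB
YYYYYYY
YYYYYYY
YYYYYYY
After op 2 paint(2,0,W):
YYYYYBB
YYYYYBB
WYYYYYY
YYYYYYY
YYYYYYY

Answer: YYYYYBB
YYYYYBB
WYYYYYY
YYYYYYY
YYYYYYY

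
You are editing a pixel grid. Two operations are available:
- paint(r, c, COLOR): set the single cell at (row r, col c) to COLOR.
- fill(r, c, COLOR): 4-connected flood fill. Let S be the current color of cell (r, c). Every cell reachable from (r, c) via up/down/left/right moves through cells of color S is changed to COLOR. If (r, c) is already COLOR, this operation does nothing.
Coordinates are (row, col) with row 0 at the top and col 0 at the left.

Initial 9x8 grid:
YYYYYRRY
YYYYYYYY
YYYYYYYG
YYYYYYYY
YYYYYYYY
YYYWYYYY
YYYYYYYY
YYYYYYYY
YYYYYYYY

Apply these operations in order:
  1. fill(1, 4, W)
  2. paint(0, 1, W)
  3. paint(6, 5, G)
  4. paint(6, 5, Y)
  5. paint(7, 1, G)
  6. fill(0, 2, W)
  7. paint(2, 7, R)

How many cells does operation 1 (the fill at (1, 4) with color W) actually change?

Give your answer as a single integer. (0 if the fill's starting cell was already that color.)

After op 1 fill(1,4,W) [68 cells changed]:
WWWWWRRW
WWWWWWWW
WWWWWWWG
WWWWWWWW
WWWWWWWW
WWWWWWWW
WWWWWWWW
WWWWWWWW
WWWWWWWW

Answer: 68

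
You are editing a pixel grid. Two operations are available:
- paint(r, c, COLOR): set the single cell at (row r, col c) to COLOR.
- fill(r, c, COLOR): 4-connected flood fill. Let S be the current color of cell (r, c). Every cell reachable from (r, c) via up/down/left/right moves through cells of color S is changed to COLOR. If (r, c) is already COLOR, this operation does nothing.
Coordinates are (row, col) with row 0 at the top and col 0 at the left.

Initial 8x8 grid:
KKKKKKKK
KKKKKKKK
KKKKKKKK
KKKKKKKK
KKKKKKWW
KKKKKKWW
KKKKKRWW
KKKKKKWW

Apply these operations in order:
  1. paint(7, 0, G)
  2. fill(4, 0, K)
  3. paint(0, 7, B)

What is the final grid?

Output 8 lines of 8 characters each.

Answer: KKKKKKKB
KKKKKKKK
KKKKKKKK
KKKKKKKK
KKKKKKWW
KKKKKKWW
KKKKKRWW
GKKKKKWW

Derivation:
After op 1 paint(7,0,G):
KKKKKKKK
KKKKKKKK
KKKKKKKK
KKKKKKKK
KKKKKKWW
KKKKKKWW
KKKKKRWW
GKKKKKWW
After op 2 fill(4,0,K) [0 cells changed]:
KKKKKKKK
KKKKKKKK
KKKKKKKK
KKKKKKKK
KKKKKKWW
KKKKKKWW
KKKKKRWW
GKKKKKWW
After op 3 paint(0,7,B):
KKKKKKKB
KKKKKKKK
KKKKKKKK
KKKKKKKK
KKKKKKWW
KKKKKKWW
KKKKKRWW
GKKKKKWW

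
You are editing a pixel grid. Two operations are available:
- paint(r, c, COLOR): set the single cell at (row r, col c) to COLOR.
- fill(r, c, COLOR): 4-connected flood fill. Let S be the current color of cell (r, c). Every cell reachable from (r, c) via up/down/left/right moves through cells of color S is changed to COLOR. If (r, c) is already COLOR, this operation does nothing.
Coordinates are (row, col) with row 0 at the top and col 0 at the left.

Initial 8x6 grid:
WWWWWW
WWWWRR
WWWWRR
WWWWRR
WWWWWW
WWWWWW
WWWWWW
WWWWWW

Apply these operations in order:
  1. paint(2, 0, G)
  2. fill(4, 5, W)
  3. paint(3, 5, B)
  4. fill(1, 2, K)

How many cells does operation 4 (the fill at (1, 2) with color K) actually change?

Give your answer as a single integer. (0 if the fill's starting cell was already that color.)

After op 1 paint(2,0,G):
WWWWWW
WWWWRR
GWWWRR
WWWWRR
WWWWWW
WWWWWW
WWWWWW
WWWWWW
After op 2 fill(4,5,W) [0 cells changed]:
WWWWWW
WWWWRR
GWWWRR
WWWWRR
WWWWWW
WWWWWW
WWWWWW
WWWWWW
After op 3 paint(3,5,B):
WWWWWW
WWWWRR
GWWWRR
WWWWRB
WWWWWW
WWWWWW
WWWWWW
WWWWWW
After op 4 fill(1,2,K) [41 cells changed]:
KKKKKK
KKKKRR
GKKKRR
KKKKRB
KKKKKK
KKKKKK
KKKKKK
KKKKKK

Answer: 41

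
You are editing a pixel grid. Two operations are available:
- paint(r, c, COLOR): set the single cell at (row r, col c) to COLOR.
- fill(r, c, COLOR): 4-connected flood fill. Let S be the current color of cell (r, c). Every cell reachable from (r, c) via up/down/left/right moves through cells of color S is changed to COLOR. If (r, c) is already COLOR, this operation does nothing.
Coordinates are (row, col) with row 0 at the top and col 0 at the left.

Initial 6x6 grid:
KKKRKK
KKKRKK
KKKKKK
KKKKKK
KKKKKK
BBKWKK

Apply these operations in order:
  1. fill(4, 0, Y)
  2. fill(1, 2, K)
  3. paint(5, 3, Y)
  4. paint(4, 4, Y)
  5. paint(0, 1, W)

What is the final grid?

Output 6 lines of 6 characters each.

After op 1 fill(4,0,Y) [31 cells changed]:
YYYRYY
YYYRYY
YYYYYY
YYYYYY
YYYYYY
BBYWYY
After op 2 fill(1,2,K) [31 cells changed]:
KKKRKK
KKKRKK
KKKKKK
KKKKKK
KKKKKK
BBKWKK
After op 3 paint(5,3,Y):
KKKRKK
KKKRKK
KKKKKK
KKKKKK
KKKKKK
BBKYKK
After op 4 paint(4,4,Y):
KKKRKK
KKKRKK
KKKKKK
KKKKKK
KKKKYK
BBKYKK
After op 5 paint(0,1,W):
KWKRKK
KKKRKK
KKKKKK
KKKKKK
KKKKYK
BBKYKK

Answer: KWKRKK
KKKRKK
KKKKKK
KKKKKK
KKKKYK
BBKYKK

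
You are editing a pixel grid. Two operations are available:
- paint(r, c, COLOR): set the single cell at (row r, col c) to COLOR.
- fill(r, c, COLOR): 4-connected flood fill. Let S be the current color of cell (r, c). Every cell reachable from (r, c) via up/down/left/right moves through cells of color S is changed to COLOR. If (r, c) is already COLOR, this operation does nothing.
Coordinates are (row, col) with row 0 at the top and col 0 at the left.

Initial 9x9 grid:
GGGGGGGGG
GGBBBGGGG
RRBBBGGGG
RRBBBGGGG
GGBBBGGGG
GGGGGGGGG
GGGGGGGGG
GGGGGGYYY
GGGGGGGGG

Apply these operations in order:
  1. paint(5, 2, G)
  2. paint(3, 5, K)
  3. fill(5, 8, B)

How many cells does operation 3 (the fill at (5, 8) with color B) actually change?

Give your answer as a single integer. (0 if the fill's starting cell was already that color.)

Answer: 61

Derivation:
After op 1 paint(5,2,G):
GGGGGGGGG
GGBBBGGGG
RRBBBGGGG
RRBBBGGGG
GGBBBGGGG
GGGGGGGGG
GGGGGGGGG
GGGGGGYYY
GGGGGGGGG
After op 2 paint(3,5,K):
GGGGGGGGG
GGBBBGGGG
RRBBBGGGG
RRBBBKGGG
GGBBBGGGG
GGGGGGGGG
GGGGGGGGG
GGGGGGYYY
GGGGGGGGG
After op 3 fill(5,8,B) [61 cells changed]:
BBBBBBBBB
BBBBBBBBB
RRBBBBBBB
RRBBBKBBB
BBBBBBBBB
BBBBBBBBB
BBBBBBBBB
BBBBBBYYY
BBBBBBBBB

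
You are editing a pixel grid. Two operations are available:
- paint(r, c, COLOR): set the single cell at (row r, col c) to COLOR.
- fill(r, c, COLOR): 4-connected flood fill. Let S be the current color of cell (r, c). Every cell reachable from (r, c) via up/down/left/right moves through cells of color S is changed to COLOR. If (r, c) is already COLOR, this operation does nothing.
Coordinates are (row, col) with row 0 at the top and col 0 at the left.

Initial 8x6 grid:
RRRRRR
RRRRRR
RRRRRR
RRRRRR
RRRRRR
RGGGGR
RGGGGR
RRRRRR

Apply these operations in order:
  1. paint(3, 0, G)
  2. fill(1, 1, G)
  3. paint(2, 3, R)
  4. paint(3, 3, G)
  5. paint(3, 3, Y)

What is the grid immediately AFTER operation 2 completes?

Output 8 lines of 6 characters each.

Answer: GGGGGG
GGGGGG
GGGGGG
GGGGGG
GGGGGG
GGGGGG
GGGGGG
GGGGGG

Derivation:
After op 1 paint(3,0,G):
RRRRRR
RRRRRR
RRRRRR
GRRRRR
RRRRRR
RGGGGR
RGGGGR
RRRRRR
After op 2 fill(1,1,G) [39 cells changed]:
GGGGGG
GGGGGG
GGGGGG
GGGGGG
GGGGGG
GGGGGG
GGGGGG
GGGGGG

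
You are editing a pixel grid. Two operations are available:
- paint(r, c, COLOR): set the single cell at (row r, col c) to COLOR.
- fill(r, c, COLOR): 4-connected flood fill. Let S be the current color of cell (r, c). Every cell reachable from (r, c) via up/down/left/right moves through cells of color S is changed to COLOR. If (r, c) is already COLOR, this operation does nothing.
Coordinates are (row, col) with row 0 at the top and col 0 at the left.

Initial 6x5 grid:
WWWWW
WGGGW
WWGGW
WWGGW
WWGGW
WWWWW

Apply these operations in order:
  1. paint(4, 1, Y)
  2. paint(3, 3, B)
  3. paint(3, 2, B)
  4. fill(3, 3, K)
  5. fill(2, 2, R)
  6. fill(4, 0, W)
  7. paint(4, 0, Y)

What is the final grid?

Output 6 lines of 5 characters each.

After op 1 paint(4,1,Y):
WWWWW
WGGGW
WWGGW
WWGGW
WYGGW
WWWWW
After op 2 paint(3,3,B):
WWWWW
WGGGW
WWGGW
WWGBW
WYGGW
WWWWW
After op 3 paint(3,2,B):
WWWWW
WGGGW
WWGGW
WWBBW
WYGGW
WWWWW
After op 4 fill(3,3,K) [2 cells changed]:
WWWWW
WGGGW
WWGGW
WWKKW
WYGGW
WWWWW
After op 5 fill(2,2,R) [5 cells changed]:
WWWWW
WRRRW
WWRRW
WWKKW
WYGGW
WWWWW
After op 6 fill(4,0,W) [0 cells changed]:
WWWWW
WRRRW
WWRRW
WWKKW
WYGGW
WWWWW
After op 7 paint(4,0,Y):
WWWWW
WRRRW
WWRRW
WWKKW
YYGGW
WWWWW

Answer: WWWWW
WRRRW
WWRRW
WWKKW
YYGGW
WWWWW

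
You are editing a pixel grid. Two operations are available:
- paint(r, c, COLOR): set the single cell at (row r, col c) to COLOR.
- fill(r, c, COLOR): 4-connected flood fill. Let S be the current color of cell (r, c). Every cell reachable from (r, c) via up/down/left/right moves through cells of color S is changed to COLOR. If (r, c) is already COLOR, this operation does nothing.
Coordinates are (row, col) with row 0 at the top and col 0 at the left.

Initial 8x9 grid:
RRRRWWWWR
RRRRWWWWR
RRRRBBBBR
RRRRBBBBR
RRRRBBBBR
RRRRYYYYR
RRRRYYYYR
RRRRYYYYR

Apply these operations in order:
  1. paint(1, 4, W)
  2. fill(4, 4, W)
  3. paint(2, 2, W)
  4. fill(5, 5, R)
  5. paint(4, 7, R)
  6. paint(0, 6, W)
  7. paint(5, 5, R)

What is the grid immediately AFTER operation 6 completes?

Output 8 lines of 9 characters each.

After op 1 paint(1,4,W):
RRRRWWWWR
RRRRWWWWR
RRRRBBBBR
RRRRBBBBR
RRRRBBBBR
RRRRYYYYR
RRRRYYYYR
RRRRYYYYR
After op 2 fill(4,4,W) [12 cells changed]:
RRRRWWWWR
RRRRWWWWR
RRRRWWWWR
RRRRWWWWR
RRRRWWWWR
RRRRYYYYR
RRRRYYYYR
RRRRYYYYR
After op 3 paint(2,2,W):
RRRRWWWWR
RRRRWWWWR
RRWRWWWWR
RRRRWWWWR
RRRRWWWWR
RRRRYYYYR
RRRRYYYYR
RRRRYYYYR
After op 4 fill(5,5,R) [12 cells changed]:
RRRRWWWWR
RRRRWWWWR
RRWRWWWWR
RRRRWWWWR
RRRRWWWWR
RRRRRRRRR
RRRRRRRRR
RRRRRRRRR
After op 5 paint(4,7,R):
RRRRWWWWR
RRRRWWWWR
RRWRWWWWR
RRRRWWWWR
RRRRWWWRR
RRRRRRRRR
RRRRRRRRR
RRRRRRRRR
After op 6 paint(0,6,W):
RRRRWWWWR
RRRRWWWWR
RRWRWWWWR
RRRRWWWWR
RRRRWWWRR
RRRRRRRRR
RRRRRRRRR
RRRRRRRRR

Answer: RRRRWWWWR
RRRRWWWWR
RRWRWWWWR
RRRRWWWWR
RRRRWWWRR
RRRRRRRRR
RRRRRRRRR
RRRRRRRRR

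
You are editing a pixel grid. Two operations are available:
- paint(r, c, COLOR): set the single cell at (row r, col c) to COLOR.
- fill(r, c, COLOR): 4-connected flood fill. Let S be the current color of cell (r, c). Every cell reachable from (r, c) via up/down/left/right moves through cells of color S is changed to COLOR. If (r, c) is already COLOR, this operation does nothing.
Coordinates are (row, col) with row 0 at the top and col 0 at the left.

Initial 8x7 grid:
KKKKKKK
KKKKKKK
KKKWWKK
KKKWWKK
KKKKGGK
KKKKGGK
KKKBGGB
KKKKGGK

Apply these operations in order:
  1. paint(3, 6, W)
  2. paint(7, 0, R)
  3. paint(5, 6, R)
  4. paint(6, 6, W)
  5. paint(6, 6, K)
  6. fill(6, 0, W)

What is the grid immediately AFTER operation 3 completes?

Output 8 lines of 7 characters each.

After op 1 paint(3,6,W):
KKKKKKK
KKKKKKK
KKKWWKK
KKKWWKW
KKKKGGK
KKKKGGK
KKKBGGB
KKKKGGK
After op 2 paint(7,0,R):
KKKKKKK
KKKKKKK
KKKWWKK
KKKWWKW
KKKKGGK
KKKKGGK
KKKBGGB
RKKKGGK
After op 3 paint(5,6,R):
KKKKKKK
KKKKKKK
KKKWWKK
KKKWWKW
KKKKGGK
KKKKGGR
KKKBGGB
RKKKGGK

Answer: KKKKKKK
KKKKKKK
KKKWWKK
KKKWWKW
KKKKGGK
KKKKGGR
KKKBGGB
RKKKGGK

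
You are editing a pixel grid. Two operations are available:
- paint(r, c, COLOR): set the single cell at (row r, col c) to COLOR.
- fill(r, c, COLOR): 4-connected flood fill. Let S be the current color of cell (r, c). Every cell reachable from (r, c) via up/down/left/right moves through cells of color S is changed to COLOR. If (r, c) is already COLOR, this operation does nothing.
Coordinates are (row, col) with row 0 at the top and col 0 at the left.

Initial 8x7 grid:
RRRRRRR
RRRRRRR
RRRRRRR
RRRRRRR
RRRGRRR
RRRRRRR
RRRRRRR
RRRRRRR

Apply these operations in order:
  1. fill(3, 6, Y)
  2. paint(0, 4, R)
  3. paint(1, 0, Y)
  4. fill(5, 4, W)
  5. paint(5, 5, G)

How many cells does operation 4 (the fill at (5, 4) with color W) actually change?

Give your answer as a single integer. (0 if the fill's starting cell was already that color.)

After op 1 fill(3,6,Y) [55 cells changed]:
YYYYYYY
YYYYYYY
YYYYYYY
YYYYYYY
YYYGYYY
YYYYYYY
YYYYYYY
YYYYYYY
After op 2 paint(0,4,R):
YYYYRYY
YYYYYYY
YYYYYYY
YYYYYYY
YYYGYYY
YYYYYYY
YYYYYYY
YYYYYYY
After op 3 paint(1,0,Y):
YYYYRYY
YYYYYYY
YYYYYYY
YYYYYYY
YYYGYYY
YYYYYYY
YYYYYYY
YYYYYYY
After op 4 fill(5,4,W) [54 cells changed]:
WWWWRWW
WWWWWWW
WWWWWWW
WWWWWWW
WWWGWWW
WWWWWWW
WWWWWWW
WWWWWWW

Answer: 54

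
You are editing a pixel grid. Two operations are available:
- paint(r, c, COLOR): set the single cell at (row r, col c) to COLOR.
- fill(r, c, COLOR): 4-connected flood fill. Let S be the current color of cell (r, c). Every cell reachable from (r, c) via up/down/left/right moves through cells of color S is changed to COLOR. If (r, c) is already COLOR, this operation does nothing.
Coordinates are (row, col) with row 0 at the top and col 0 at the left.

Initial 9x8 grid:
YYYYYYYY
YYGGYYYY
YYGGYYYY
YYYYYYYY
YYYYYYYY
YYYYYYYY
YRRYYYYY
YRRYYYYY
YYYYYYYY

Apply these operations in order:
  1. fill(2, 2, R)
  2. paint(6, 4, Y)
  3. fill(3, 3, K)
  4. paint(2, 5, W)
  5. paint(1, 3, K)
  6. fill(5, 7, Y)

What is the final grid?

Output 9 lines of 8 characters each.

Answer: YYYYYYYY
YYRYYYYY
YYRRYWYY
YYYYYYYY
YYYYYYYY
YYYYYYYY
YRRYYYYY
YRRYYYYY
YYYYYYYY

Derivation:
After op 1 fill(2,2,R) [4 cells changed]:
YYYYYYYY
YYRRYYYY
YYRRYYYY
YYYYYYYY
YYYYYYYY
YYYYYYYY
YRRYYYYY
YRRYYYYY
YYYYYYYY
After op 2 paint(6,4,Y):
YYYYYYYY
YYRRYYYY
YYRRYYYY
YYYYYYYY
YYYYYYYY
YYYYYYYY
YRRYYYYY
YRRYYYYY
YYYYYYYY
After op 3 fill(3,3,K) [64 cells changed]:
KKKKKKKK
KKRRKKKK
KKRRKKKK
KKKKKKKK
KKKKKKKK
KKKKKKKK
KRRKKKKK
KRRKKKKK
KKKKKKKK
After op 4 paint(2,5,W):
KKKKKKKK
KKRRKKKK
KKRRKWKK
KKKKKKKK
KKKKKKKK
KKKKKKKK
KRRKKKKK
KRRKKKKK
KKKKKKKK
After op 5 paint(1,3,K):
KKKKKKKK
KKRKKKKK
KKRRKWKK
KKKKKKKK
KKKKKKKK
KKKKKKKK
KRRKKKKK
KRRKKKKK
KKKKKKKK
After op 6 fill(5,7,Y) [64 cells changed]:
YYYYYYYY
YYRYYYYY
YYRRYWYY
YYYYYYYY
YYYYYYYY
YYYYYYYY
YRRYYYYY
YRRYYYYY
YYYYYYYY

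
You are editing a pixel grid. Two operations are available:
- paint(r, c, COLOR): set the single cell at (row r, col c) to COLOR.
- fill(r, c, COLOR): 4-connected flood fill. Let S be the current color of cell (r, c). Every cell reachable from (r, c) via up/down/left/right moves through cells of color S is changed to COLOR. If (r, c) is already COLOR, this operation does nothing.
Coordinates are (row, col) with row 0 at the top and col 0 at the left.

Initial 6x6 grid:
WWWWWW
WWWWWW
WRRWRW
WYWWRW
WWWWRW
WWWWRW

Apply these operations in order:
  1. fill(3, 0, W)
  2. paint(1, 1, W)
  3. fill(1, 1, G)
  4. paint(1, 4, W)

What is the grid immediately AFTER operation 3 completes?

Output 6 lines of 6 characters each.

After op 1 fill(3,0,W) [0 cells changed]:
WWWWWW
WWWWWW
WRRWRW
WYWWRW
WWWWRW
WWWWRW
After op 2 paint(1,1,W):
WWWWWW
WWWWWW
WRRWRW
WYWWRW
WWWWRW
WWWWRW
After op 3 fill(1,1,G) [29 cells changed]:
GGGGGG
GGGGGG
GRRGRG
GYGGRG
GGGGRG
GGGGRG

Answer: GGGGGG
GGGGGG
GRRGRG
GYGGRG
GGGGRG
GGGGRG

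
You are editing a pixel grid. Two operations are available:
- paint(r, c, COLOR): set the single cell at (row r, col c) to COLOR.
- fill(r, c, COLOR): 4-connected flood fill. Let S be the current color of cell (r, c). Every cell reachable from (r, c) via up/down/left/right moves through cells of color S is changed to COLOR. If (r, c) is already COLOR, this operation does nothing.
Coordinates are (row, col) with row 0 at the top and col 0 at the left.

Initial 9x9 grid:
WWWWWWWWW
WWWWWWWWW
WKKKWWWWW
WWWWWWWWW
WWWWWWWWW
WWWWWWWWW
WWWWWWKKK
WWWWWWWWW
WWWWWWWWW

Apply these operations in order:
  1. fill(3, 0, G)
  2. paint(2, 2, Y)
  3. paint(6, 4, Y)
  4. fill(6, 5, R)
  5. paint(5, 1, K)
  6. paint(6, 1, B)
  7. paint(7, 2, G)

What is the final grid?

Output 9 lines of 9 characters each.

After op 1 fill(3,0,G) [75 cells changed]:
GGGGGGGGG
GGGGGGGGG
GKKKGGGGG
GGGGGGGGG
GGGGGGGGG
GGGGGGGGG
GGGGGGKKK
GGGGGGGGG
GGGGGGGGG
After op 2 paint(2,2,Y):
GGGGGGGGG
GGGGGGGGG
GKYKGGGGG
GGGGGGGGG
GGGGGGGGG
GGGGGGGGG
GGGGGGKKK
GGGGGGGGG
GGGGGGGGG
After op 3 paint(6,4,Y):
GGGGGGGGG
GGGGGGGGG
GKYKGGGGG
GGGGGGGGG
GGGGGGGGG
GGGGGGGGG
GGGGYGKKK
GGGGGGGGG
GGGGGGGGG
After op 4 fill(6,5,R) [74 cells changed]:
RRRRRRRRR
RRRRRRRRR
RKYKRRRRR
RRRRRRRRR
RRRRRRRRR
RRRRRRRRR
RRRRYRKKK
RRRRRRRRR
RRRRRRRRR
After op 5 paint(5,1,K):
RRRRRRRRR
RRRRRRRRR
RKYKRRRRR
RRRRRRRRR
RRRRRRRRR
RKRRRRRRR
RRRRYRKKK
RRRRRRRRR
RRRRRRRRR
After op 6 paint(6,1,B):
RRRRRRRRR
RRRRRRRRR
RKYKRRRRR
RRRRRRRRR
RRRRRRRRR
RKRRRRRRR
RBRRYRKKK
RRRRRRRRR
RRRRRRRRR
After op 7 paint(7,2,G):
RRRRRRRRR
RRRRRRRRR
RKYKRRRRR
RRRRRRRRR
RRRRRRRRR
RKRRRRRRR
RBRRYRKKK
RRGRRRRRR
RRRRRRRRR

Answer: RRRRRRRRR
RRRRRRRRR
RKYKRRRRR
RRRRRRRRR
RRRRRRRRR
RKRRRRRRR
RBRRYRKKK
RRGRRRRRR
RRRRRRRRR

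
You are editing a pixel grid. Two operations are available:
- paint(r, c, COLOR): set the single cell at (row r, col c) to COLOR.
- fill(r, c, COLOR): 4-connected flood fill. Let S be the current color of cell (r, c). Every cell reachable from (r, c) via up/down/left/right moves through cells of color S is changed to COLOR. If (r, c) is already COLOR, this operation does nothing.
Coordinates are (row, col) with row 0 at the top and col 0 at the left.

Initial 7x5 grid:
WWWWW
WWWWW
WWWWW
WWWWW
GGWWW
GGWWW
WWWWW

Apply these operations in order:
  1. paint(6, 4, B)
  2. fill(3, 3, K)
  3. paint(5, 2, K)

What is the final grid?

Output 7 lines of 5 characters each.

Answer: KKKKK
KKKKK
KKKKK
KKKKK
GGKKK
GGKKK
KKKKB

Derivation:
After op 1 paint(6,4,B):
WWWWW
WWWWW
WWWWW
WWWWW
GGWWW
GGWWW
WWWWB
After op 2 fill(3,3,K) [30 cells changed]:
KKKKK
KKKKK
KKKKK
KKKKK
GGKKK
GGKKK
KKKKB
After op 3 paint(5,2,K):
KKKKK
KKKKK
KKKKK
KKKKK
GGKKK
GGKKK
KKKKB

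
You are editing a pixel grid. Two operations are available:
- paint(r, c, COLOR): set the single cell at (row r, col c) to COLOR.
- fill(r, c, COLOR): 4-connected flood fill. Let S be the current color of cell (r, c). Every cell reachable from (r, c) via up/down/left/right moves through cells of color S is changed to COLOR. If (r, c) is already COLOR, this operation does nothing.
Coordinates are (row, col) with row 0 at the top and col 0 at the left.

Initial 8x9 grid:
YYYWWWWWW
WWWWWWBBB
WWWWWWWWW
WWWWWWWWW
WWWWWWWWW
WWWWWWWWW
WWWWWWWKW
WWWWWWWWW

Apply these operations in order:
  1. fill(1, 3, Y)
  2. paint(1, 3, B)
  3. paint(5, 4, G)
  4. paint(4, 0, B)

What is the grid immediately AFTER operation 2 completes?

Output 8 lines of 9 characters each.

After op 1 fill(1,3,Y) [65 cells changed]:
YYYYYYYYY
YYYYYYBBB
YYYYYYYYY
YYYYYYYYY
YYYYYYYYY
YYYYYYYYY
YYYYYYYKY
YYYYYYYYY
After op 2 paint(1,3,B):
YYYYYYYYY
YYYBYYBBB
YYYYYYYYY
YYYYYYYYY
YYYYYYYYY
YYYYYYYYY
YYYYYYYKY
YYYYYYYYY

Answer: YYYYYYYYY
YYYBYYBBB
YYYYYYYYY
YYYYYYYYY
YYYYYYYYY
YYYYYYYYY
YYYYYYYKY
YYYYYYYYY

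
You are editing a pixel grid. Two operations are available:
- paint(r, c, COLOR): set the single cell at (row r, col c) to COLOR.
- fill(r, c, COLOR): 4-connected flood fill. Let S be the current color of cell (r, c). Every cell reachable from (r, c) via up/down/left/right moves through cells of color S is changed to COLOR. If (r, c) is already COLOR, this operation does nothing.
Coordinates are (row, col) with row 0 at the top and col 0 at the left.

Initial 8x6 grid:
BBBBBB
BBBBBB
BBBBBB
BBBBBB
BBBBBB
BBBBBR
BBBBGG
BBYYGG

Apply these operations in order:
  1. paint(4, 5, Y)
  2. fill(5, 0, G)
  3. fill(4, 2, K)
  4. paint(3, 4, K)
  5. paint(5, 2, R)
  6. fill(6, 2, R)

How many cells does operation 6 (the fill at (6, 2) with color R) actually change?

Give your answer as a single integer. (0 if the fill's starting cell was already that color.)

After op 1 paint(4,5,Y):
BBBBBB
BBBBBB
BBBBBB
BBBBBB
BBBBBY
BBBBBR
BBBBGG
BBYYGG
After op 2 fill(5,0,G) [40 cells changed]:
GGGGGG
GGGGGG
GGGGGG
GGGGGG
GGGGGY
GGGGGR
GGGGGG
GGYYGG
After op 3 fill(4,2,K) [44 cells changed]:
KKKKKK
KKKKKK
KKKKKK
KKKKKK
KKKKKY
KKKKKR
KKKKKK
KKYYKK
After op 4 paint(3,4,K):
KKKKKK
KKKKKK
KKKKKK
KKKKKK
KKKKKY
KKKKKR
KKKKKK
KKYYKK
After op 5 paint(5,2,R):
KKKKKK
KKKKKK
KKKKKK
KKKKKK
KKKKKY
KKRKKR
KKKKKK
KKYYKK
After op 6 fill(6,2,R) [43 cells changed]:
RRRRRR
RRRRRR
RRRRRR
RRRRRR
RRRRRY
RRRRRR
RRRRRR
RRYYRR

Answer: 43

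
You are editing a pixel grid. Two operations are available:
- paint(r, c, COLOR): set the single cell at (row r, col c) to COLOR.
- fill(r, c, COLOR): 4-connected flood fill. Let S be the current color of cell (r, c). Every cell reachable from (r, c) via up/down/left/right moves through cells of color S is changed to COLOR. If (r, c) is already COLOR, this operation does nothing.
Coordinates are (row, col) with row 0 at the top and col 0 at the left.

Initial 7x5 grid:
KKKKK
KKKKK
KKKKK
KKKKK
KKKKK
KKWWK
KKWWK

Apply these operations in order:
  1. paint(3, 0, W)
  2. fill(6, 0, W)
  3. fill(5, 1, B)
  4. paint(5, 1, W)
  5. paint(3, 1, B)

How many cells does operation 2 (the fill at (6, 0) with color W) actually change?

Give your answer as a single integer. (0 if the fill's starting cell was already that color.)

Answer: 30

Derivation:
After op 1 paint(3,0,W):
KKKKK
KKKKK
KKKKK
WKKKK
KKKKK
KKWWK
KKWWK
After op 2 fill(6,0,W) [30 cells changed]:
WWWWW
WWWWW
WWWWW
WWWWW
WWWWW
WWWWW
WWWWW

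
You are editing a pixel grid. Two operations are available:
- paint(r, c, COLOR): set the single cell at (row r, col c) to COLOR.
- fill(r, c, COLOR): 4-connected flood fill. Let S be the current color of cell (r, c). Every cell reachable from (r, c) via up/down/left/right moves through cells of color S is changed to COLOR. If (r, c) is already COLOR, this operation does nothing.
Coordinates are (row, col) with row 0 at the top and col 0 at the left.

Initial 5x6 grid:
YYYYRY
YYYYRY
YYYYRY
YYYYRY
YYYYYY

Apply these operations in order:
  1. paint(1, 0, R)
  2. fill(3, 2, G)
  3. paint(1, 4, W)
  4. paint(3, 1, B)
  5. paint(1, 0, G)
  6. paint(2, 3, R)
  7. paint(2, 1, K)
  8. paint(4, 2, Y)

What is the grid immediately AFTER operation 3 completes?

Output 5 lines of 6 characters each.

After op 1 paint(1,0,R):
YYYYRY
RYYYRY
YYYYRY
YYYYRY
YYYYYY
After op 2 fill(3,2,G) [25 cells changed]:
GGGGRG
RGGGRG
GGGGRG
GGGGRG
GGGGGG
After op 3 paint(1,4,W):
GGGGRG
RGGGWG
GGGGRG
GGGGRG
GGGGGG

Answer: GGGGRG
RGGGWG
GGGGRG
GGGGRG
GGGGGG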